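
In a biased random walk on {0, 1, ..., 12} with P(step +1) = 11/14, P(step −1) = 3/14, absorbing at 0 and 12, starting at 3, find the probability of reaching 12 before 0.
P(hit 12 before 0) = (1 − (3/11)^3) / (1 − (3/11)^12) = 2357947691/2406769820

Let u_k denote P(reach 12 before 0 | start at k). Boundary: u_0 = 0, u_12 = 1. Recurrence: u_k = 11/14·u_{k+1} + 3/14·u_{k-1} for 1 ≤ k ≤ 11. Try u_k = A + B·r^k with r = q/p = (3/14)/(11/14) = 3/11. Substitution satisfies the recurrence; boundary conditions give:
  u_k = (1 − r^k) / (1 − r^N) = (1 − (3/11)^3) / (1 − (3/11)^12) = 2357947691/2406769820.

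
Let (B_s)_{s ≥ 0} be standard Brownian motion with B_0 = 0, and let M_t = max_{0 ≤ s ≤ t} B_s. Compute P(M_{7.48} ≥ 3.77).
P(M_{7.48} ≥ 3.77) = 2·P(B_{7.48} ≥ 3.77) = 2(1 − Φ(3.77/√7.48)) ≈ 0.1681

By the reflection principle for Brownian motion, P(M_t ≥ a) = 2 · P(B_t ≥ a) for a ≥ 0. Since B_t ~ N(0, t), P(B_t ≥ 3.77) = 1 − Φ(3.77/√t) = 1 − Φ(3.77/√7.48) = 1 − Φ(1.3784). So
  P(M_{7.48} ≥ 3.77) = 2(1 − Φ(1.3784)) ≈ 0.1681.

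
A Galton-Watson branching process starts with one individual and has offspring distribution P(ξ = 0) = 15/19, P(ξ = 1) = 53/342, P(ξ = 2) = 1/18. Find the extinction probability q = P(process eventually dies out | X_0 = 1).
q = 1

Mean offspring μ = 0·15/19 + 1·53/342 + 2·1/18 = 91/342 ≤ 1. For μ ≤ 1 with offspring not concentrated at 1, the Galton-Watson process goes extinct almost surely, so q = 1.
(Algebraic check: The pgf is f(s) = 15/19 + 53/342·s + 1/18·s². The extinction probability q is the smallest fixed point of f in [0, 1]. Setting s = f(s):
  1/18·s² + (53/342 − 1)·s + 15/19 = 0
  1/18·s² − (15/19 + 1/18)·s + 15/19 = 0
which factors as (s − 1)·(1/18·s − 15/19) = 0, giving roots s = 1 and s = (15/19)/(1/18) = 270/19. Since 270/19 ≥ 1, the smallest root in [0, 1] is s = 1.)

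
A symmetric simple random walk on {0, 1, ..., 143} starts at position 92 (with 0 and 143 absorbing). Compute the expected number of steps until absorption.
E[τ | X_0 = 92] = 4692

Let v_k = E[τ | X_0 = k]. Boundary: v_0 = v_143 = 0. Recurrence: v_k = 1 + (v_{k-1} + v_{k+1})/2 for 1 ≤ k ≤ 142. The particular solution to v_k − (v_{k-1} + v_{k+1})/2 = 1 is v_k = −k^2. Adding homogeneous solution A + B k and matching boundaries gives v_k = k (143 − k). Substituting k = 92: v_92 = 92 · 51 = 4692.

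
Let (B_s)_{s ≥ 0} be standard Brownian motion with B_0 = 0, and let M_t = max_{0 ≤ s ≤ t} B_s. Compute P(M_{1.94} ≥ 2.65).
P(M_{1.94} ≥ 2.65) = 2·P(B_{1.94} ≥ 2.65) = 2(1 − Φ(2.65/√1.94)) ≈ 0.0571

By the reflection principle for Brownian motion, P(M_t ≥ a) = 2 · P(B_t ≥ a) for a ≥ 0. Since B_t ~ N(0, t), P(B_t ≥ 2.65) = 1 − Φ(2.65/√t) = 1 − Φ(2.65/√1.94) = 1 − Φ(1.9026). So
  P(M_{1.94} ≥ 2.65) = 2(1 − Φ(1.9026)) ≈ 0.0571.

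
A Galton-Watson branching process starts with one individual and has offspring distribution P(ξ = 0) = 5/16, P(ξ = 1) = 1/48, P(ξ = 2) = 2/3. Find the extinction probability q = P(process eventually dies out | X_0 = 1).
q = 15/32

The pgf is f(s) = 5/16 + 1/48·s + 2/3·s². The extinction probability q is the smallest fixed point of f in [0, 1]. Setting s = f(s):
  2/3·s² + (1/48 − 1)·s + 5/16 = 0
  2/3·s² − (5/16 + 2/3)·s + 5/16 = 0
which factors as (s − 1)·(2/3·s − 5/16) = 0, giving roots s = 1 and s = (5/16)/(2/3) = 15/32.
Mean offspring μ = 1/48 + 2·2/3 = 65/48 > 1 (supercritical), so q < 1. The extinction probability is the smaller root: q = (5/16)/(2/3) = 15/32.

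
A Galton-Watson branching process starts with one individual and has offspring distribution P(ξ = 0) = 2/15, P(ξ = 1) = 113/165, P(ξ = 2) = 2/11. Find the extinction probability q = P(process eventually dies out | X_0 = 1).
q = 11/15

The pgf is f(s) = 2/15 + 113/165·s + 2/11·s². The extinction probability q is the smallest fixed point of f in [0, 1]. Setting s = f(s):
  2/11·s² + (113/165 − 1)·s + 2/15 = 0
  2/11·s² − (2/15 + 2/11)·s + 2/15 = 0
which factors as (s − 1)·(2/11·s − 2/15) = 0, giving roots s = 1 and s = (2/15)/(2/11) = 11/15.
Mean offspring μ = 113/165 + 2·2/11 = 173/165 > 1 (supercritical), so q < 1. The extinction probability is the smaller root: q = (2/15)/(2/11) = 11/15.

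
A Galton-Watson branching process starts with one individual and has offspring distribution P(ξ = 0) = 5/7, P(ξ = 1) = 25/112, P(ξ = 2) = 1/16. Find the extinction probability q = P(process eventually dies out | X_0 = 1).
q = 1

Mean offspring μ = 0·5/7 + 1·25/112 + 2·1/16 = 39/112 ≤ 1. For μ ≤ 1 with offspring not concentrated at 1, the Galton-Watson process goes extinct almost surely, so q = 1.
(Algebraic check: The pgf is f(s) = 5/7 + 25/112·s + 1/16·s². The extinction probability q is the smallest fixed point of f in [0, 1]. Setting s = f(s):
  1/16·s² + (25/112 − 1)·s + 5/7 = 0
  1/16·s² − (5/7 + 1/16)·s + 5/7 = 0
which factors as (s − 1)·(1/16·s − 5/7) = 0, giving roots s = 1 and s = (5/7)/(1/16) = 80/7. Since 80/7 ≥ 1, the smallest root in [0, 1] is s = 1.)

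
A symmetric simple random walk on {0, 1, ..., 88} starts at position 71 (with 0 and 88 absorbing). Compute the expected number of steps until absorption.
E[τ | X_0 = 71] = 1207

Let v_k = E[τ | X_0 = k]. Boundary: v_0 = v_88 = 0. Recurrence: v_k = 1 + (v_{k-1} + v_{k+1})/2 for 1 ≤ k ≤ 87. The particular solution to v_k − (v_{k-1} + v_{k+1})/2 = 1 is v_k = −k^2. Adding homogeneous solution A + B k and matching boundaries gives v_k = k (88 − k). Substituting k = 71: v_71 = 71 · 17 = 1207.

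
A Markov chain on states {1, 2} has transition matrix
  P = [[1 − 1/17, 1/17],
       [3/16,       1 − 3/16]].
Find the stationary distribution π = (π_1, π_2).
π_1 = 51/67, π_2 = 16/67

Solve πP = π with π_1 + π_2 = 1. From πP = π: π_1 · (1 − 1/17) + π_2 · 3/16 = π_1 ⇒ π_2 · 3/16 = π_1 · 1/17 ⇒ π_2/π_1 = (1/17)/(3/16) = 16/51. Together with π_1 + π_2 = 1:
  π_1 = (3/16)/(1/17 + 3/16) = (3/16)/(67/272) = 51/67,
  π_2 = (1/17)/(1/17 + 3/16) = (1/17)/(67/272) = 16/67.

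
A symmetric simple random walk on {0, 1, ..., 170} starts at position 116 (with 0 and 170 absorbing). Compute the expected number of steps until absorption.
E[τ | X_0 = 116] = 6264

Let v_k = E[τ | X_0 = k]. Boundary: v_0 = v_170 = 0. Recurrence: v_k = 1 + (v_{k-1} + v_{k+1})/2 for 1 ≤ k ≤ 169. The particular solution to v_k − (v_{k-1} + v_{k+1})/2 = 1 is v_k = −k^2. Adding homogeneous solution A + B k and matching boundaries gives v_k = k (170 − k). Substituting k = 116: v_116 = 116 · 54 = 6264.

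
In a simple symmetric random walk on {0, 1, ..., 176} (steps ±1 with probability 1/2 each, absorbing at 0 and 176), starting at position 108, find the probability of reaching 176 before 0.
P(hit 176 before 0) = 108/176 = 27/44

Let u_k = P(hit 176 before 0 | start at k). Then u_0 = 0, u_176 = 1, and u_k = u_{k-1}/2 + u_{k+1}/2 for 1 ≤ k ≤ 175. This harmonic recurrence is solved by u_k = k/176, giving u_108 = 108/176 = 27/44.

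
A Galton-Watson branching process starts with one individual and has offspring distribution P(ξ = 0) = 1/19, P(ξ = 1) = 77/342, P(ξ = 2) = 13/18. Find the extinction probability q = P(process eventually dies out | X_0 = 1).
q = 18/247

The pgf is f(s) = 1/19 + 77/342·s + 13/18·s². The extinction probability q is the smallest fixed point of f in [0, 1]. Setting s = f(s):
  13/18·s² + (77/342 − 1)·s + 1/19 = 0
  13/18·s² − (1/19 + 13/18)·s + 1/19 = 0
which factors as (s − 1)·(13/18·s − 1/19) = 0, giving roots s = 1 and s = (1/19)/(13/18) = 18/247.
Mean offspring μ = 77/342 + 2·13/18 = 571/342 > 1 (supercritical), so q < 1. The extinction probability is the smaller root: q = (1/19)/(13/18) = 18/247.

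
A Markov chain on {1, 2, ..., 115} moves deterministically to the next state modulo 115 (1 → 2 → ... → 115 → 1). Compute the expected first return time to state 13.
E[T_13 | X_0 = 13] = 115

The chain cycles deterministically, so starting at state 13 it returns in exactly 115 steps. Equivalently, the stationary distribution is uniform π_j = 1/115 for every state j, so by Kac's formula E[T_13] = 1/π_13 = 115.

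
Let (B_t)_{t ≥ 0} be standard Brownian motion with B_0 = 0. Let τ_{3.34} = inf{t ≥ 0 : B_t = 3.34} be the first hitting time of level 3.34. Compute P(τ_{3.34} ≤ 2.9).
P(τ_{3.34} ≤ 2.9) = 2(1 − Φ(3.34/√2.9)) = 2(1 − Φ(1.9613)) ≈ 0.0498

By the reflection principle for standard BM, P(τ_b ≤ t) = 2 · P(B_t ≥ b). Since B_t ~ N(0, t), P(B_t ≥ 3.34) = 1 − Φ(3.34/√t) = 1 − Φ(3.34/√2.9) = 1 − Φ(1.9613) ≈ 0.02492. Doubling: P(τ_{3.34} ≤ 2.9) ≈ 2 · 0.02492 = 0.04984 ≈ 0.0498.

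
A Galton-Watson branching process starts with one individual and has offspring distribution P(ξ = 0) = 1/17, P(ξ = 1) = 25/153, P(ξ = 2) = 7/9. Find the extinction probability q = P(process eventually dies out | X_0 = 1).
q = 9/119

The pgf is f(s) = 1/17 + 25/153·s + 7/9·s². The extinction probability q is the smallest fixed point of f in [0, 1]. Setting s = f(s):
  7/9·s² + (25/153 − 1)·s + 1/17 = 0
  7/9·s² − (1/17 + 7/9)·s + 1/17 = 0
which factors as (s − 1)·(7/9·s − 1/17) = 0, giving roots s = 1 and s = (1/17)/(7/9) = 9/119.
Mean offspring μ = 25/153 + 2·7/9 = 263/153 > 1 (supercritical), so q < 1. The extinction probability is the smaller root: q = (1/17)/(7/9) = 9/119.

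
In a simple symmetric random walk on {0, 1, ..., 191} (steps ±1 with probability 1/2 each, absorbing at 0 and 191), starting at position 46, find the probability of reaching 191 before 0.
P(hit 191 before 0) = 46/191

Let u_k = P(hit 191 before 0 | start at k). Then u_0 = 0, u_191 = 1, and u_k = u_{k-1}/2 + u_{k+1}/2 for 1 ≤ k ≤ 190. This harmonic recurrence is solved by u_k = k/191, giving u_46 = 46/191.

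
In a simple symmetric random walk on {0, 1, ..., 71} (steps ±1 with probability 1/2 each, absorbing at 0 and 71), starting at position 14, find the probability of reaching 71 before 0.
P(hit 71 before 0) = 14/71

Let u_k = P(hit 71 before 0 | start at k). Then u_0 = 0, u_71 = 1, and u_k = u_{k-1}/2 + u_{k+1}/2 for 1 ≤ k ≤ 70. This harmonic recurrence is solved by u_k = k/71, giving u_14 = 14/71.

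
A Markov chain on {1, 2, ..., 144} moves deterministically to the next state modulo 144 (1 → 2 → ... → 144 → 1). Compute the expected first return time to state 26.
E[T_26 | X_0 = 26] = 144

The chain cycles deterministically, so starting at state 26 it returns in exactly 144 steps. Equivalently, the stationary distribution is uniform π_j = 1/144 for every state j, so by Kac's formula E[T_26] = 1/π_26 = 144.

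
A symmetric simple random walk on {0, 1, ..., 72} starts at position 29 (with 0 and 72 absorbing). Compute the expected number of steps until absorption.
E[τ | X_0 = 29] = 1247

Let v_k = E[τ | X_0 = k]. Boundary: v_0 = v_72 = 0. Recurrence: v_k = 1 + (v_{k-1} + v_{k+1})/2 for 1 ≤ k ≤ 71. The particular solution to v_k − (v_{k-1} + v_{k+1})/2 = 1 is v_k = −k^2. Adding homogeneous solution A + B k and matching boundaries gives v_k = k (72 − k). Substituting k = 29: v_29 = 29 · 43 = 1247.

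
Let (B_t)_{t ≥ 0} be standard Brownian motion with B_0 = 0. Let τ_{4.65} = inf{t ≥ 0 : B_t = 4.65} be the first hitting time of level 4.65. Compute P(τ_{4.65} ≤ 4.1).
P(τ_{4.65} ≤ 4.1) = 2(1 − Φ(4.65/√4.1)) = 2(1 − Φ(2.2965)) ≈ 0.0216

By the reflection principle for standard BM, P(τ_b ≤ t) = 2 · P(B_t ≥ b). Since B_t ~ N(0, t), P(B_t ≥ 4.65) = 1 − Φ(4.65/√t) = 1 − Φ(4.65/√4.1) = 1 − Φ(2.2965) ≈ 0.01082. Doubling: P(τ_{4.65} ≤ 4.1) ≈ 2 · 0.01082 = 0.02164 ≈ 0.0216.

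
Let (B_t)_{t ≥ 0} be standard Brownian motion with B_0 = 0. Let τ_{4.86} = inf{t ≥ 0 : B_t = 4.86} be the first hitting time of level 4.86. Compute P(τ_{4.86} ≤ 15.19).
P(τ_{4.86} ≤ 15.19) = 2(1 − Φ(4.86/√15.19)) = 2(1 − Φ(1.2470)) ≈ 0.2124

By the reflection principle for standard BM, P(τ_b ≤ t) = 2 · P(B_t ≥ b). Since B_t ~ N(0, t), P(B_t ≥ 4.86) = 1 − Φ(4.86/√t) = 1 − Φ(4.86/√15.19) = 1 − Φ(1.2470) ≈ 0.10620. Doubling: P(τ_{4.86} ≤ 15.19) ≈ 2 · 0.10620 = 0.21240 ≈ 0.2124.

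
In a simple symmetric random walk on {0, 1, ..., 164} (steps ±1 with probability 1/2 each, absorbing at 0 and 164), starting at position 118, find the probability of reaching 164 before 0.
P(hit 164 before 0) = 118/164 = 59/82

Let u_k = P(hit 164 before 0 | start at k). Then u_0 = 0, u_164 = 1, and u_k = u_{k-1}/2 + u_{k+1}/2 for 1 ≤ k ≤ 163. This harmonic recurrence is solved by u_k = k/164, giving u_118 = 118/164 = 59/82.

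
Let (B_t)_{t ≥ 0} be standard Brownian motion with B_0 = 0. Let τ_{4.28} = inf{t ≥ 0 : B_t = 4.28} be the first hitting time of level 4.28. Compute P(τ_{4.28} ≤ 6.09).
P(τ_{4.28} ≤ 6.09) = 2(1 − Φ(4.28/√6.09)) = 2(1 − Φ(1.7343)) ≈ 0.0829

By the reflection principle for standard BM, P(τ_b ≤ t) = 2 · P(B_t ≥ b). Since B_t ~ N(0, t), P(B_t ≥ 4.28) = 1 − Φ(4.28/√t) = 1 − Φ(4.28/√6.09) = 1 − Φ(1.7343) ≈ 0.04143. Doubling: P(τ_{4.28} ≤ 6.09) ≈ 2 · 0.04143 = 0.08286 ≈ 0.0829.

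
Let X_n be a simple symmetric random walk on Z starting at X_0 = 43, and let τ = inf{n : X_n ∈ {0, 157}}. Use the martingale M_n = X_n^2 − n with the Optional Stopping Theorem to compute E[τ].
E[τ] = 4902

M_n = X_n^2 − n is a martingale (since E[X_{n+1}^2 | F_n] = X_n^2 + 1). By OST (τ has finite mean in a bounded region), E[M_τ] = E[M_0] = X_0^2 − 0 = 43^2 = 1849. Also E[M_τ] = E[X_τ^2] − E[τ]. The walk exits at 0 or 157, with P(hit 157 first) = 43/157, so E[X_τ^2] = 157^2 · 43/157 + 0 = 6751. Thus E[τ] = E[X_τ^2] − E[M_τ] = 6751 − 1849 = 4902 = 43(157 − 43) = 4902.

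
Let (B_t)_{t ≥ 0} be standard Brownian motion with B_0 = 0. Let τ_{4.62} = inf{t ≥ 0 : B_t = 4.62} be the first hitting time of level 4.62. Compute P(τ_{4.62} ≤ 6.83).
P(τ_{4.62} ≤ 6.83) = 2(1 − Φ(4.62/√6.83)) = 2(1 − Φ(1.7678)) ≈ 0.0771

By the reflection principle for standard BM, P(τ_b ≤ t) = 2 · P(B_t ≥ b). Since B_t ~ N(0, t), P(B_t ≥ 4.62) = 1 − Φ(4.62/√t) = 1 − Φ(4.62/√6.83) = 1 − Φ(1.7678) ≈ 0.03855. Doubling: P(τ_{4.62} ≤ 6.83) ≈ 2 · 0.03855 = 0.07710 ≈ 0.0771.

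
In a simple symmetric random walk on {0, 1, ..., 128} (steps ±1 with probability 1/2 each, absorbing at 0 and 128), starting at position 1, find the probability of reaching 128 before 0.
P(hit 128 before 0) = 1/128

Let u_k = P(hit 128 before 0 | start at k). Then u_0 = 0, u_128 = 1, and u_k = u_{k-1}/2 + u_{k+1}/2 for 1 ≤ k ≤ 127. This harmonic recurrence is solved by u_k = k/128, giving u_1 = 1/128.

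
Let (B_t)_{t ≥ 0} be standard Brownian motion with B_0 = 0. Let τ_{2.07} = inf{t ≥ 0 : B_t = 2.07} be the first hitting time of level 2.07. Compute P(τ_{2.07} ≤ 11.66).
P(τ_{2.07} ≤ 11.66) = 2(1 − Φ(2.07/√11.66)) = 2(1 − Φ(0.6062)) ≈ 0.5444

By the reflection principle for standard BM, P(τ_b ≤ t) = 2 · P(B_t ≥ b). Since B_t ~ N(0, t), P(B_t ≥ 2.07) = 1 − Φ(2.07/√t) = 1 − Φ(2.07/√11.66) = 1 − Φ(0.6062) ≈ 0.27219. Doubling: P(τ_{2.07} ≤ 11.66) ≈ 2 · 0.27219 = 0.54438 ≈ 0.5444.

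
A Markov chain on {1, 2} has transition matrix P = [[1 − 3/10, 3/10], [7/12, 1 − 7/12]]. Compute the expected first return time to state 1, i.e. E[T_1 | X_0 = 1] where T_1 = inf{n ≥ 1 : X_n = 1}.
E[T_1 | X_0 = 1] = 1/π_1 = 53/35

For an irreducible recurrent Markov chain with stationary distribution π, E[T_i | X_0 = i] = 1/π_i (Kac's formula). Here π_1 = (7/12)/(3/10 + 7/12) = (7/12)/(53/60) = 35/53, so E[T_1 | X_0 = 1] = 1/π_1 = (3/10 + 7/12)/(7/12) = (53/60)/(7/12) = 53/35.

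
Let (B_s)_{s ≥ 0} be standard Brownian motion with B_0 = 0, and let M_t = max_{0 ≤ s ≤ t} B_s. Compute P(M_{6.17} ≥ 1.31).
P(M_{6.17} ≥ 1.31) = 2·P(B_{6.17} ≥ 1.31) = 2(1 − Φ(1.31/√6.17)) ≈ 0.5979

By the reflection principle for Brownian motion, P(M_t ≥ a) = 2 · P(B_t ≥ a) for a ≥ 0. Since B_t ~ N(0, t), P(B_t ≥ 1.31) = 1 − Φ(1.31/√t) = 1 − Φ(1.31/√6.17) = 1 − Φ(0.5274). So
  P(M_{6.17} ≥ 1.31) = 2(1 − Φ(0.5274)) ≈ 0.5979.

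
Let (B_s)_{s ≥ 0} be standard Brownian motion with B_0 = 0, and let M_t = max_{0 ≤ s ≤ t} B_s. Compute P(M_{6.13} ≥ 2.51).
P(M_{6.13} ≥ 2.51) = 2·P(B_{6.13} ≥ 2.51) = 2(1 − Φ(2.51/√6.13)) ≈ 0.3107

By the reflection principle for Brownian motion, P(M_t ≥ a) = 2 · P(B_t ≥ a) for a ≥ 0. Since B_t ~ N(0, t), P(B_t ≥ 2.51) = 1 − Φ(2.51/√t) = 1 − Φ(2.51/√6.13) = 1 − Φ(1.0138). So
  P(M_{6.13} ≥ 2.51) = 2(1 − Φ(1.0138)) ≈ 0.3107.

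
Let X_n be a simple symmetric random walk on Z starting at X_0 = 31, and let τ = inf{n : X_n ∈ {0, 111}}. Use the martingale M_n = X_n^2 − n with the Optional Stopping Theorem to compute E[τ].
E[τ] = 2480

M_n = X_n^2 − n is a martingale (since E[X_{n+1}^2 | F_n] = X_n^2 + 1). By OST (τ has finite mean in a bounded region), E[M_τ] = E[M_0] = X_0^2 − 0 = 31^2 = 961. Also E[M_τ] = E[X_τ^2] − E[τ]. The walk exits at 0 or 111, with P(hit 111 first) = 31/111, so E[X_τ^2] = 111^2 · 31/111 + 0 = 3441. Thus E[τ] = E[X_τ^2] − E[M_τ] = 3441 − 961 = 2480 = 31(111 − 31) = 2480.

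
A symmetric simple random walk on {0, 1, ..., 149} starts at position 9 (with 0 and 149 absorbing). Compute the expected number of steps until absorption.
E[τ | X_0 = 9] = 1260

Let v_k = E[τ | X_0 = k]. Boundary: v_0 = v_149 = 0. Recurrence: v_k = 1 + (v_{k-1} + v_{k+1})/2 for 1 ≤ k ≤ 148. The particular solution to v_k − (v_{k-1} + v_{k+1})/2 = 1 is v_k = −k^2. Adding homogeneous solution A + B k and matching boundaries gives v_k = k (149 − k). Substituting k = 9: v_9 = 9 · 140 = 1260.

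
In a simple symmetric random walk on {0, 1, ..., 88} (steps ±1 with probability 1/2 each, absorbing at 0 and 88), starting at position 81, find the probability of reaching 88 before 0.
P(hit 88 before 0) = 81/88

Let u_k = P(hit 88 before 0 | start at k). Then u_0 = 0, u_88 = 1, and u_k = u_{k-1}/2 + u_{k+1}/2 for 1 ≤ k ≤ 87. This harmonic recurrence is solved by u_k = k/88, giving u_81 = 81/88.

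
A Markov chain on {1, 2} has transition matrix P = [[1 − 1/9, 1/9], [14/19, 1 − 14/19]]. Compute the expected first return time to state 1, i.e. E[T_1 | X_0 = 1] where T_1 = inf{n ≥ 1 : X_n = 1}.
E[T_1 | X_0 = 1] = 1/π_1 = 145/126

For an irreducible recurrent Markov chain with stationary distribution π, E[T_i | X_0 = i] = 1/π_i (Kac's formula). Here π_1 = (14/19)/(1/9 + 14/19) = (14/19)/(145/171) = 126/145, so E[T_1 | X_0 = 1] = 1/π_1 = (1/9 + 14/19)/(14/19) = (145/171)/(14/19) = 145/126.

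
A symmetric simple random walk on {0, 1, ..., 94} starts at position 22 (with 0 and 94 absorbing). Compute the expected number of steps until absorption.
E[τ | X_0 = 22] = 1584

Let v_k = E[τ | X_0 = k]. Boundary: v_0 = v_94 = 0. Recurrence: v_k = 1 + (v_{k-1} + v_{k+1})/2 for 1 ≤ k ≤ 93. The particular solution to v_k − (v_{k-1} + v_{k+1})/2 = 1 is v_k = −k^2. Adding homogeneous solution A + B k and matching boundaries gives v_k = k (94 − k). Substituting k = 22: v_22 = 22 · 72 = 1584.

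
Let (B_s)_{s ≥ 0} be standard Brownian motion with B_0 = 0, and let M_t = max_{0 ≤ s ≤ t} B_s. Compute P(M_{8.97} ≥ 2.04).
P(M_{8.97} ≥ 2.04) = 2·P(B_{8.97} ≥ 2.04) = 2(1 − Φ(2.04/√8.97)) ≈ 0.4958

By the reflection principle for Brownian motion, P(M_t ≥ a) = 2 · P(B_t ≥ a) for a ≥ 0. Since B_t ~ N(0, t), P(B_t ≥ 2.04) = 1 − Φ(2.04/√t) = 1 − Φ(2.04/√8.97) = 1 − Φ(0.6811). So
  P(M_{8.97} ≥ 2.04) = 2(1 − Φ(0.6811)) ≈ 0.4958.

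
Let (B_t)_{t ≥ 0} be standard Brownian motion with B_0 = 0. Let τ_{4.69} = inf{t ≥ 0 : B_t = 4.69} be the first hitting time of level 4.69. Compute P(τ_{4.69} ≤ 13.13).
P(τ_{4.69} ≤ 13.13) = 2(1 − Φ(4.69/√13.13)) = 2(1 − Φ(1.2943)) ≈ 0.1956

By the reflection principle for standard BM, P(τ_b ≤ t) = 2 · P(B_t ≥ b). Since B_t ~ N(0, t), P(B_t ≥ 4.69) = 1 − Φ(4.69/√t) = 1 − Φ(4.69/√13.13) = 1 − Φ(1.2943) ≈ 0.09778. Doubling: P(τ_{4.69} ≤ 13.13) ≈ 2 · 0.09778 = 0.19556 ≈ 0.1956.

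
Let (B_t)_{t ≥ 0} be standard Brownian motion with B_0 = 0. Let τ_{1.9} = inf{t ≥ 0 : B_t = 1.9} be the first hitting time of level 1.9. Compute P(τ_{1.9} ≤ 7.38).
P(τ_{1.9} ≤ 7.38) = 2(1 − Φ(1.9/√7.38)) = 2(1 − Φ(0.6994)) ≈ 0.4843

By the reflection principle for standard BM, P(τ_b ≤ t) = 2 · P(B_t ≥ b). Since B_t ~ N(0, t), P(B_t ≥ 1.9) = 1 − Φ(1.9/√t) = 1 − Φ(1.9/√7.38) = 1 − Φ(0.6994) ≈ 0.24215. Doubling: P(τ_{1.9} ≤ 7.38) ≈ 2 · 0.24215 = 0.48430 ≈ 0.4843.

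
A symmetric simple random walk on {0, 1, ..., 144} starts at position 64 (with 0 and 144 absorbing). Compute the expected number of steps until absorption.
E[τ | X_0 = 64] = 5120

Let v_k = E[τ | X_0 = k]. Boundary: v_0 = v_144 = 0. Recurrence: v_k = 1 + (v_{k-1} + v_{k+1})/2 for 1 ≤ k ≤ 143. The particular solution to v_k − (v_{k-1} + v_{k+1})/2 = 1 is v_k = −k^2. Adding homogeneous solution A + B k and matching boundaries gives v_k = k (144 − k). Substituting k = 64: v_64 = 64 · 80 = 5120.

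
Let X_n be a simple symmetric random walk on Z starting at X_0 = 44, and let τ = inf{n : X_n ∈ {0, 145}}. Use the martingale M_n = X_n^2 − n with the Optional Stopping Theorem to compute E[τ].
E[τ] = 4444

M_n = X_n^2 − n is a martingale (since E[X_{n+1}^2 | F_n] = X_n^2 + 1). By OST (τ has finite mean in a bounded region), E[M_τ] = E[M_0] = X_0^2 − 0 = 44^2 = 1936. Also E[M_τ] = E[X_τ^2] − E[τ]. The walk exits at 0 or 145, with P(hit 145 first) = 44/145, so E[X_τ^2] = 145^2 · 44/145 + 0 = 6380. Thus E[τ] = E[X_τ^2] − E[M_τ] = 6380 − 1936 = 4444 = 44(145 − 44) = 4444.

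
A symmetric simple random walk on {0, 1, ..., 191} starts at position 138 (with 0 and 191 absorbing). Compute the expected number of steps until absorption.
E[τ | X_0 = 138] = 7314

Let v_k = E[τ | X_0 = k]. Boundary: v_0 = v_191 = 0. Recurrence: v_k = 1 + (v_{k-1} + v_{k+1})/2 for 1 ≤ k ≤ 190. The particular solution to v_k − (v_{k-1} + v_{k+1})/2 = 1 is v_k = −k^2. Adding homogeneous solution A + B k and matching boundaries gives v_k = k (191 − k). Substituting k = 138: v_138 = 138 · 53 = 7314.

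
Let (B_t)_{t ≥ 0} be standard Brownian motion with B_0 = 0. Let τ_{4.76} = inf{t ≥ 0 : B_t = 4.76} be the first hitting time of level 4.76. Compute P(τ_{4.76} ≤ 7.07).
P(τ_{4.76} ≤ 7.07) = 2(1 − Φ(4.76/√7.07)) = 2(1 − Φ(1.7902)) ≈ 0.0734

By the reflection principle for standard BM, P(τ_b ≤ t) = 2 · P(B_t ≥ b). Since B_t ~ N(0, t), P(B_t ≥ 4.76) = 1 − Φ(4.76/√t) = 1 − Φ(4.76/√7.07) = 1 − Φ(1.7902) ≈ 0.03671. Doubling: P(τ_{4.76} ≤ 7.07) ≈ 2 · 0.03671 = 0.07342 ≈ 0.0734.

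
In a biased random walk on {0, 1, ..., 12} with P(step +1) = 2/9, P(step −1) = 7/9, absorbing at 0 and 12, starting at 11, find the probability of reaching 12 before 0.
P(hit 12 before 0) = (1 − (7/2)^11) / (1 − (7/2)^12) = 790929878/2768256621

Let u_k denote P(reach 12 before 0 | start at k). Boundary: u_0 = 0, u_12 = 1. Recurrence: u_k = 2/9·u_{k+1} + 7/9·u_{k-1} for 1 ≤ k ≤ 11. Try u_k = A + B·r^k with r = q/p = (7/9)/(2/9) = 7/2. Substitution satisfies the recurrence; boundary conditions give:
  u_k = (1 − r^k) / (1 − r^N) = (1 − (7/2)^11) / (1 − (7/2)^12) = 790929878/2768256621.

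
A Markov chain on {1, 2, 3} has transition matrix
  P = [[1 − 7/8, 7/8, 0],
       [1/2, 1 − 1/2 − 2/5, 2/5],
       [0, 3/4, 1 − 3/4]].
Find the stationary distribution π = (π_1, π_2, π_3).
π = (60/221, 105/221, 56/221)

This is a birth-death chain on three states, which satisfies detailed balance: π_1 · P_{12} = π_2 · P_{21} and π_2 · P_{23} = π_3 · P_{32}.
From π_1 · 7/8 = π_2 · 1/2: π_2/π_1 = (7/8)/(1/2) = 7/4.
From π_2 · 2/5 = π_3 · 3/4: π_3/π_2 = (2/5)/(3/4) = 8/15.
Take π_1 proportional to 1; then unnormalized π = (1, 7/4, 14/15). Normalize by dividing by the sum 221/60:
  π = (60/221, 105/221, 56/221).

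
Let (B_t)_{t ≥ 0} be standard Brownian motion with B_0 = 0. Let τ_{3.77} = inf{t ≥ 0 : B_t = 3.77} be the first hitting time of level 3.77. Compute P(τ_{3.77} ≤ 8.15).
P(τ_{3.77} ≤ 8.15) = 2(1 − Φ(3.77/√8.15)) = 2(1 − Φ(1.3206)) ≈ 0.1866

By the reflection principle for standard BM, P(τ_b ≤ t) = 2 · P(B_t ≥ b). Since B_t ~ N(0, t), P(B_t ≥ 3.77) = 1 − Φ(3.77/√t) = 1 − Φ(3.77/√8.15) = 1 − Φ(1.3206) ≈ 0.09332. Doubling: P(τ_{3.77} ≤ 8.15) ≈ 2 · 0.09332 = 0.18664 ≈ 0.1866.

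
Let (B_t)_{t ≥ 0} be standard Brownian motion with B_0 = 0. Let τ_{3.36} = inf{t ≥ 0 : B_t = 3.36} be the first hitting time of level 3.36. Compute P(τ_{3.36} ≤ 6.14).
P(τ_{3.36} ≤ 6.14) = 2(1 − Φ(3.36/√6.14)) = 2(1 − Φ(1.3560)) ≈ 0.1751

By the reflection principle for standard BM, P(τ_b ≤ t) = 2 · P(B_t ≥ b). Since B_t ~ N(0, t), P(B_t ≥ 3.36) = 1 − Φ(3.36/√t) = 1 − Φ(3.36/√6.14) = 1 − Φ(1.3560) ≈ 0.08755. Doubling: P(τ_{3.36} ≤ 6.14) ≈ 2 · 0.08755 = 0.17510 ≈ 0.1751.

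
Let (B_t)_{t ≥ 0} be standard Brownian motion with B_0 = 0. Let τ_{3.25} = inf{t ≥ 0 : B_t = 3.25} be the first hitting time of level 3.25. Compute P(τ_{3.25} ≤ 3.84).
P(τ_{3.25} ≤ 3.84) = 2(1 − Φ(3.25/√3.84)) = 2(1 − Φ(1.6585)) ≈ 0.0972

By the reflection principle for standard BM, P(τ_b ≤ t) = 2 · P(B_t ≥ b). Since B_t ~ N(0, t), P(B_t ≥ 3.25) = 1 − Φ(3.25/√t) = 1 − Φ(3.25/√3.84) = 1 − Φ(1.6585) ≈ 0.04861. Doubling: P(τ_{3.25} ≤ 3.84) ≈ 2 · 0.04861 = 0.09722 ≈ 0.0972.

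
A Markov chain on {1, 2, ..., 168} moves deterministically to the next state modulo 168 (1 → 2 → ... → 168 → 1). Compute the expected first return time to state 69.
E[T_69 | X_0 = 69] = 168

The chain cycles deterministically, so starting at state 69 it returns in exactly 168 steps. Equivalently, the stationary distribution is uniform π_j = 1/168 for every state j, so by Kac's formula E[T_69] = 1/π_69 = 168.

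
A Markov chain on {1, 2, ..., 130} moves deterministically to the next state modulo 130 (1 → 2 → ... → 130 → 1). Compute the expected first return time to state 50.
E[T_50 | X_0 = 50] = 130

The chain cycles deterministically, so starting at state 50 it returns in exactly 130 steps. Equivalently, the stationary distribution is uniform π_j = 1/130 for every state j, so by Kac's formula E[T_50] = 1/π_50 = 130.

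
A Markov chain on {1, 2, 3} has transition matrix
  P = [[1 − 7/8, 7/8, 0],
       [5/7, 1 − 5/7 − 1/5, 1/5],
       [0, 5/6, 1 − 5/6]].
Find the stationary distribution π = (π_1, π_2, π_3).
π = (1000/2519, 1225/2519, 294/2519)

This is a birth-death chain on three states, which satisfies detailed balance: π_1 · P_{12} = π_2 · P_{21} and π_2 · P_{23} = π_3 · P_{32}.
From π_1 · 7/8 = π_2 · 5/7: π_2/π_1 = (7/8)/(5/7) = 49/40.
From π_2 · 1/5 = π_3 · 5/6: π_3/π_2 = (1/5)/(5/6) = 6/25.
Take π_1 proportional to 1; then unnormalized π = (1, 49/40, 147/500). Normalize by dividing by the sum 2519/1000:
  π = (1000/2519, 1225/2519, 294/2519).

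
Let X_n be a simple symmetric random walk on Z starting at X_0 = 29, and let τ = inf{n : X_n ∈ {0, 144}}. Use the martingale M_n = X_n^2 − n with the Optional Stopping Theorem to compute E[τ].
E[τ] = 3335

M_n = X_n^2 − n is a martingale (since E[X_{n+1}^2 | F_n] = X_n^2 + 1). By OST (τ has finite mean in a bounded region), E[M_τ] = E[M_0] = X_0^2 − 0 = 29^2 = 841. Also E[M_τ] = E[X_τ^2] − E[τ]. The walk exits at 0 or 144, with P(hit 144 first) = 29/144, so E[X_τ^2] = 144^2 · 29/144 + 0 = 4176. Thus E[τ] = E[X_τ^2] − E[M_τ] = 4176 − 841 = 3335 = 29(144 − 29) = 3335.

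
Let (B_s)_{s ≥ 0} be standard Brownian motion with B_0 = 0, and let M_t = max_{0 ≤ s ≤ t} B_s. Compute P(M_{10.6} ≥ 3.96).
P(M_{10.6} ≥ 3.96) = 2·P(B_{10.6} ≥ 3.96) = 2(1 − Φ(3.96/√10.6)) ≈ 0.2239

By the reflection principle for Brownian motion, P(M_t ≥ a) = 2 · P(B_t ≥ a) for a ≥ 0. Since B_t ~ N(0, t), P(B_t ≥ 3.96) = 1 − Φ(3.96/√t) = 1 − Φ(3.96/√10.6) = 1 − Φ(1.2163). So
  P(M_{10.6} ≥ 3.96) = 2(1 − Φ(1.2163)) ≈ 0.2239.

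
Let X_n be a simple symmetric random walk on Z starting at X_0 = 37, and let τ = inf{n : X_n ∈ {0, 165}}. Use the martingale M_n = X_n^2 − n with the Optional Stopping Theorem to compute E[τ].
E[τ] = 4736

M_n = X_n^2 − n is a martingale (since E[X_{n+1}^2 | F_n] = X_n^2 + 1). By OST (τ has finite mean in a bounded region), E[M_τ] = E[M_0] = X_0^2 − 0 = 37^2 = 1369. Also E[M_τ] = E[X_τ^2] − E[τ]. The walk exits at 0 or 165, with P(hit 165 first) = 37/165, so E[X_τ^2] = 165^2 · 37/165 + 0 = 6105. Thus E[τ] = E[X_τ^2] − E[M_τ] = 6105 − 1369 = 4736 = 37(165 − 37) = 4736.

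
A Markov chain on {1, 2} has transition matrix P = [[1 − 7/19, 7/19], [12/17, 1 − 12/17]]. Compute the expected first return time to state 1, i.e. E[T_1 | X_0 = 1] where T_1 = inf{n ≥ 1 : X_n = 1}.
E[T_1 | X_0 = 1] = 1/π_1 = 347/228

For an irreducible recurrent Markov chain with stationary distribution π, E[T_i | X_0 = i] = 1/π_i (Kac's formula). Here π_1 = (12/17)/(7/19 + 12/17) = (12/17)/(347/323) = 228/347, so E[T_1 | X_0 = 1] = 1/π_1 = (7/19 + 12/17)/(12/17) = (347/323)/(12/17) = 347/228.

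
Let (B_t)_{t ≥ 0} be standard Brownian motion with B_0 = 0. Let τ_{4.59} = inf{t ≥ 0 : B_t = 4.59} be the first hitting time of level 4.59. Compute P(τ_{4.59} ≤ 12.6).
P(τ_{4.59} ≤ 12.6) = 2(1 − Φ(4.59/√12.6)) = 2(1 − Φ(1.2931)) ≈ 0.1960

By the reflection principle for standard BM, P(τ_b ≤ t) = 2 · P(B_t ≥ b). Since B_t ~ N(0, t), P(B_t ≥ 4.59) = 1 − Φ(4.59/√t) = 1 − Φ(4.59/√12.6) = 1 − Φ(1.2931) ≈ 0.09799. Doubling: P(τ_{4.59} ≤ 12.6) ≈ 2 · 0.09799 = 0.19598 ≈ 0.1960.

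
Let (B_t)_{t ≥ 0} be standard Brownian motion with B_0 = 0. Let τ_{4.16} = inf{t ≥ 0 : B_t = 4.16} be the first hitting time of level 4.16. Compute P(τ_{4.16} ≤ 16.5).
P(τ_{4.16} ≤ 16.5) = 2(1 − Φ(4.16/√16.5)) = 2(1 − Φ(1.0241)) ≈ 0.3058

By the reflection principle for standard BM, P(τ_b ≤ t) = 2 · P(B_t ≥ b). Since B_t ~ N(0, t), P(B_t ≥ 4.16) = 1 − Φ(4.16/√t) = 1 − Φ(4.16/√16.5) = 1 − Φ(1.0241) ≈ 0.15289. Doubling: P(τ_{4.16} ≤ 16.5) ≈ 2 · 0.15289 = 0.30578 ≈ 0.3058.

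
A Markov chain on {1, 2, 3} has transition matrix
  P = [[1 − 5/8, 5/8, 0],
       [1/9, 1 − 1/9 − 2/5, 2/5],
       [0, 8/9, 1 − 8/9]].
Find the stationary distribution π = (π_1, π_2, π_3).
π = (32/293, 180/293, 81/293)

This is a birth-death chain on three states, which satisfies detailed balance: π_1 · P_{12} = π_2 · P_{21} and π_2 · P_{23} = π_3 · P_{32}.
From π_1 · 5/8 = π_2 · 1/9: π_2/π_1 = (5/8)/(1/9) = 45/8.
From π_2 · 2/5 = π_3 · 8/9: π_3/π_2 = (2/5)/(8/9) = 9/20.
Take π_1 proportional to 1; then unnormalized π = (1, 45/8, 81/32). Normalize by dividing by the sum 293/32:
  π = (32/293, 180/293, 81/293).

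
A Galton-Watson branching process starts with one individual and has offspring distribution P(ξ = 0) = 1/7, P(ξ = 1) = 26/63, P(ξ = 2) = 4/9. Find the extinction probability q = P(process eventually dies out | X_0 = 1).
q = 9/28

The pgf is f(s) = 1/7 + 26/63·s + 4/9·s². The extinction probability q is the smallest fixed point of f in [0, 1]. Setting s = f(s):
  4/9·s² + (26/63 − 1)·s + 1/7 = 0
  4/9·s² − (1/7 + 4/9)·s + 1/7 = 0
which factors as (s − 1)·(4/9·s − 1/7) = 0, giving roots s = 1 and s = (1/7)/(4/9) = 9/28.
Mean offspring μ = 26/63 + 2·4/9 = 82/63 > 1 (supercritical), so q < 1. The extinction probability is the smaller root: q = (1/7)/(4/9) = 9/28.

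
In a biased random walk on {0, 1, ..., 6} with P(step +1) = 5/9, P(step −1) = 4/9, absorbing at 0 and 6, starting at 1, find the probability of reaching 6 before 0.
P(hit 6 before 0) = (1 − (4/5)^1) / (1 − (4/5)^6) = 3125/11529

Let u_k denote P(reach 6 before 0 | start at k). Boundary: u_0 = 0, u_6 = 1. Recurrence: u_k = 5/9·u_{k+1} + 4/9·u_{k-1} for 1 ≤ k ≤ 5. Try u_k = A + B·r^k with r = q/p = (4/9)/(5/9) = 4/5. Substitution satisfies the recurrence; boundary conditions give:
  u_k = (1 − r^k) / (1 − r^N) = (1 − (4/5)^1) / (1 − (4/5)^6) = 3125/11529.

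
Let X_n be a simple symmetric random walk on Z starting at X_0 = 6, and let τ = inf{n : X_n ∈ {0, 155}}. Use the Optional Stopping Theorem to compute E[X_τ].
E[X_τ] = 6

X_n is a martingale and τ is a bounded-mean stopping time (indeed τ is finite a.s. with bounded expectation since the walk is in a bounded region). By the OST, E[X_τ] = E[X_0] = 6. Equivalently: E[X_τ] = 155 · P(hit 155 first) + 0 · P(hit 0 first) = 155 · (6/155) = 6.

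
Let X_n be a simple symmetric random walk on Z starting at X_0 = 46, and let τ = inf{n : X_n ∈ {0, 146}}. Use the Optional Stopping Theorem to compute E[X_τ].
E[X_τ] = 46

X_n is a martingale and τ is a bounded-mean stopping time (indeed τ is finite a.s. with bounded expectation since the walk is in a bounded region). By the OST, E[X_τ] = E[X_0] = 46. Equivalently: E[X_τ] = 146 · P(hit 146 first) + 0 · P(hit 0 first) = 146 · (46/146) = 46.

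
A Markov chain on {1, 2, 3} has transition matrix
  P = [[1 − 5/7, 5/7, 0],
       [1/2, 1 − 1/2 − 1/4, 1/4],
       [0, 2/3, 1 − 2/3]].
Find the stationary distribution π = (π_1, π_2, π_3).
π = (28/83, 40/83, 15/83)

This is a birth-death chain on three states, which satisfies detailed balance: π_1 · P_{12} = π_2 · P_{21} and π_2 · P_{23} = π_3 · P_{32}.
From π_1 · 5/7 = π_2 · 1/2: π_2/π_1 = (5/7)/(1/2) = 10/7.
From π_2 · 1/4 = π_3 · 2/3: π_3/π_2 = (1/4)/(2/3) = 3/8.
Take π_1 proportional to 1; then unnormalized π = (1, 10/7, 15/28). Normalize by dividing by the sum 83/28:
  π = (28/83, 40/83, 15/83).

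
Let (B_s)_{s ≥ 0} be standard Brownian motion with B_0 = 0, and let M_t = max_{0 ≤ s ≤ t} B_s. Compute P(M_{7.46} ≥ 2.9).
P(M_{7.46} ≥ 2.9) = 2·P(B_{7.46} ≥ 2.9) = 2(1 − Φ(2.9/√7.46)) ≈ 0.2883

By the reflection principle for Brownian motion, P(M_t ≥ a) = 2 · P(B_t ≥ a) for a ≥ 0. Since B_t ~ N(0, t), P(B_t ≥ 2.9) = 1 − Φ(2.9/√t) = 1 − Φ(2.9/√7.46) = 1 − Φ(1.0618). So
  P(M_{7.46} ≥ 2.9) = 2(1 − Φ(1.0618)) ≈ 0.2883.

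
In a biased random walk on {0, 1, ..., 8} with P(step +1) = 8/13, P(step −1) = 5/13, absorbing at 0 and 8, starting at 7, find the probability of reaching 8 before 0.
P(hit 8 before 0) = (1 − (5/8)^7) / (1 − (5/8)^8) = 5384072/5462197

Let u_k denote P(reach 8 before 0 | start at k). Boundary: u_0 = 0, u_8 = 1. Recurrence: u_k = 8/13·u_{k+1} + 5/13·u_{k-1} for 1 ≤ k ≤ 7. Try u_k = A + B·r^k with r = q/p = (5/13)/(8/13) = 5/8. Substitution satisfies the recurrence; boundary conditions give:
  u_k = (1 − r^k) / (1 − r^N) = (1 − (5/8)^7) / (1 − (5/8)^8) = 5384072/5462197.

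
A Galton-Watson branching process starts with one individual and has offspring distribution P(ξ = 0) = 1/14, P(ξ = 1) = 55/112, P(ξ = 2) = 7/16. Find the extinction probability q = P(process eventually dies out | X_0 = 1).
q = 8/49

The pgf is f(s) = 1/14 + 55/112·s + 7/16·s². The extinction probability q is the smallest fixed point of f in [0, 1]. Setting s = f(s):
  7/16·s² + (55/112 − 1)·s + 1/14 = 0
  7/16·s² − (1/14 + 7/16)·s + 1/14 = 0
which factors as (s − 1)·(7/16·s − 1/14) = 0, giving roots s = 1 and s = (1/14)/(7/16) = 8/49.
Mean offspring μ = 55/112 + 2·7/16 = 153/112 > 1 (supercritical), so q < 1. The extinction probability is the smaller root: q = (1/14)/(7/16) = 8/49.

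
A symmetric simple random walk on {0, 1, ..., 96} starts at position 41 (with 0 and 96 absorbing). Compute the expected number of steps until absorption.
E[τ | X_0 = 41] = 2255

Let v_k = E[τ | X_0 = k]. Boundary: v_0 = v_96 = 0. Recurrence: v_k = 1 + (v_{k-1} + v_{k+1})/2 for 1 ≤ k ≤ 95. The particular solution to v_k − (v_{k-1} + v_{k+1})/2 = 1 is v_k = −k^2. Adding homogeneous solution A + B k and matching boundaries gives v_k = k (96 − k). Substituting k = 41: v_41 = 41 · 55 = 2255.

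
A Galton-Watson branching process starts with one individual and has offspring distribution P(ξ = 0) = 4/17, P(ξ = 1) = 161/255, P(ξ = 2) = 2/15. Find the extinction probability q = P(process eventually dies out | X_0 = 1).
q = 1

Mean offspring μ = 0·4/17 + 1·161/255 + 2·2/15 = 229/255 ≤ 1. For μ ≤ 1 with offspring not concentrated at 1, the Galton-Watson process goes extinct almost surely, so q = 1.
(Algebraic check: The pgf is f(s) = 4/17 + 161/255·s + 2/15·s². The extinction probability q is the smallest fixed point of f in [0, 1]. Setting s = f(s):
  2/15·s² + (161/255 − 1)·s + 4/17 = 0
  2/15·s² − (4/17 + 2/15)·s + 4/17 = 0
which factors as (s − 1)·(2/15·s − 4/17) = 0, giving roots s = 1 and s = (4/17)/(2/15) = 30/17. Since 30/17 ≥ 1, the smallest root in [0, 1] is s = 1.)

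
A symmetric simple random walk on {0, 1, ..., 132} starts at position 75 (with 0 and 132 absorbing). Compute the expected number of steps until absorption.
E[τ | X_0 = 75] = 4275

Let v_k = E[τ | X_0 = k]. Boundary: v_0 = v_132 = 0. Recurrence: v_k = 1 + (v_{k-1} + v_{k+1})/2 for 1 ≤ k ≤ 131. The particular solution to v_k − (v_{k-1} + v_{k+1})/2 = 1 is v_k = −k^2. Adding homogeneous solution A + B k and matching boundaries gives v_k = k (132 − k). Substituting k = 75: v_75 = 75 · 57 = 4275.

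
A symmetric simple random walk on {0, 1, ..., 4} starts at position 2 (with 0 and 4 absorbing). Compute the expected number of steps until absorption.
E[τ | X_0 = 2] = 4

Let v_k = E[τ | X_0 = k]. Boundary: v_0 = v_4 = 0. Recurrence: v_k = 1 + (v_{k-1} + v_{k+1})/2 for 1 ≤ k ≤ 3. The particular solution to v_k − (v_{k-1} + v_{k+1})/2 = 1 is v_k = −k^2. Adding homogeneous solution A + B k and matching boundaries gives v_k = k (4 − k). Substituting k = 2: v_2 = 2 · 2 = 4.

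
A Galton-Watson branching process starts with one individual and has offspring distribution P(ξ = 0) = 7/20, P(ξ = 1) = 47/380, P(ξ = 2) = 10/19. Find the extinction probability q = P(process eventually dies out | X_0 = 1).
q = 133/200

The pgf is f(s) = 7/20 + 47/380·s + 10/19·s². The extinction probability q is the smallest fixed point of f in [0, 1]. Setting s = f(s):
  10/19·s² + (47/380 − 1)·s + 7/20 = 0
  10/19·s² − (7/20 + 10/19)·s + 7/20 = 0
which factors as (s − 1)·(10/19·s − 7/20) = 0, giving roots s = 1 and s = (7/20)/(10/19) = 133/200.
Mean offspring μ = 47/380 + 2·10/19 = 447/380 > 1 (supercritical), so q < 1. The extinction probability is the smaller root: q = (7/20)/(10/19) = 133/200.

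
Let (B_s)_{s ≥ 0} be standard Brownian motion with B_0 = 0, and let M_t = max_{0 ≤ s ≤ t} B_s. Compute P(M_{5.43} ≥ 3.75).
P(M_{5.43} ≥ 3.75) = 2·P(B_{5.43} ≥ 3.75) = 2(1 − Φ(3.75/√5.43)) ≈ 0.1076

By the reflection principle for Brownian motion, P(M_t ≥ a) = 2 · P(B_t ≥ a) for a ≥ 0. Since B_t ~ N(0, t), P(B_t ≥ 3.75) = 1 − Φ(3.75/√t) = 1 − Φ(3.75/√5.43) = 1 − Φ(1.6093). So
  P(M_{5.43} ≥ 3.75) = 2(1 − Φ(1.6093)) ≈ 0.1076.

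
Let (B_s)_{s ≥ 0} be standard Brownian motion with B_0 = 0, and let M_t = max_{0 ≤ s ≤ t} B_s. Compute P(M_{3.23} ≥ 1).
P(M_{3.23} ≥ 1) = 2·P(B_{3.23} ≥ 1) = 2(1 − Φ(1/√3.23)) ≈ 0.5779

By the reflection principle for Brownian motion, P(M_t ≥ a) = 2 · P(B_t ≥ a) for a ≥ 0. Since B_t ~ N(0, t), P(B_t ≥ 1) = 1 − Φ(1/√t) = 1 − Φ(1/√3.23) = 1 − Φ(0.5564). So
  P(M_{3.23} ≥ 1) = 2(1 − Φ(0.5564)) ≈ 0.5779.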